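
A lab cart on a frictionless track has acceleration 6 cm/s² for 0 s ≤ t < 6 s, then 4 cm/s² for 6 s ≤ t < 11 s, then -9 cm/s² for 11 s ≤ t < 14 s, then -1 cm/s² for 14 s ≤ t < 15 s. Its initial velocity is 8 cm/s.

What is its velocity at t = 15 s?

36 cm/s

Δv equals the area under the a-t graph; then v = v₀ + Δv.
0–6 s: 6 × 6 = 36 cm/s
6–11 s: 4 × 5 = 20 cm/s
11–14 s: -9 × 3 = -27 cm/s
14–15 s: -1 × 1 = -1 cm/s
Δv = 28 cm/s, so v(15) = 8 + (28) = 36 cm/s.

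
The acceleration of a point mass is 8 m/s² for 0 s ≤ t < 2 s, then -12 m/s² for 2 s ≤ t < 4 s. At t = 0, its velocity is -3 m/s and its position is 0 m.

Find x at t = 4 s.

12 m

On each constant-a segment, Δv = aΔt and Δx = v₀Δt + ½aΔt²; chain segment to segment.
0–2 s: v starts -3 m/s; Δx = -3·2 + ½·8·2² = 10 m; v ends 13 m/s.
2–4 s: v starts 13 m/s; Δx = 13·2 + ½·-12·2² = 2 m; v ends -11 m/s.
x(4) = 0 + Σ Δx = 12 m.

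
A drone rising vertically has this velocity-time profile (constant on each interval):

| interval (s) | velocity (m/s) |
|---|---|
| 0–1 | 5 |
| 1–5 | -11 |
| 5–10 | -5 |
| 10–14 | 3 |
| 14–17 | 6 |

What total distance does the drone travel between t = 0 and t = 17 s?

Distance (not displacement) is the total path length: add the absolute areas under v-t.
0–1 s: |5| × 1 = 5 m
1–5 s: |-11| × 4 = 44 m
5–10 s: |-5| × 5 = 25 m
10–14 s: |3| × 4 = 12 m
14–17 s: |6| × 3 = 18 m
Total distance = 104 m

104 m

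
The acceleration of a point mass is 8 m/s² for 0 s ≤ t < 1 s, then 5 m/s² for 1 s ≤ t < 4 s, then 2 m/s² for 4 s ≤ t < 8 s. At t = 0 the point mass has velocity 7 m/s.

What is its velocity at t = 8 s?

38 m/s

Δv equals the area under the a-t graph; then v = v₀ + Δv.
0–1 s: 8 × 1 = 8 m/s
1–4 s: 5 × 3 = 15 m/s
4–8 s: 2 × 4 = 8 m/s
Δv = 31 m/s, so v(8) = 7 + (31) = 38 m/s.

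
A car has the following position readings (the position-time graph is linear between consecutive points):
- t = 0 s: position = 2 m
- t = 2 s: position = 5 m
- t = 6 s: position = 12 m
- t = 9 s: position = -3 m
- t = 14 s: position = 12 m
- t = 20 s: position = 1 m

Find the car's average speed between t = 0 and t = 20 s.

Average speed = (total path length)/(elapsed time); on a piecewise-linear x-t graph the path length is Σ|Δx|.
0–2 s: |Δx| = |5 − 2| = 3 m
2–6 s: |Δx| = |12 − 5| = 7 m
6–9 s: |Δx| = |-3 − 12| = 15 m
9–14 s: |Δx| = |12 − -3| = 15 m
14–20 s: |Δx| = |1 − 12| = 11 m
Total path = 51 m; average speed = 51/20 = 2.55 m/s.

2.55 m/s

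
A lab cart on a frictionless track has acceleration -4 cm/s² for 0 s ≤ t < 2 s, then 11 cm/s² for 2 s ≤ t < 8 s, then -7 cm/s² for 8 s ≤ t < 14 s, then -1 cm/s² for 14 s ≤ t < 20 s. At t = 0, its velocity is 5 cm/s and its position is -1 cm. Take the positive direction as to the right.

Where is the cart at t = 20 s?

On each constant-a segment, Δv = aΔt and Δx = v₀Δt + ½aΔt²; chain segment to segment.
0–2 s: v starts 5 cm/s; Δx = 5·2 + ½·-4·2² = 2 cm; v ends -3 cm/s.
2–8 s: v starts -3 cm/s; Δx = -3·6 + ½·11·6² = 180 cm; v ends 63 cm/s.
8–14 s: v starts 63 cm/s; Δx = 63·6 + ½·-7·6² = 252 cm; v ends 21 cm/s.
14–20 s: v starts 21 cm/s; Δx = 21·6 + ½·-1·6² = 108 cm; v ends 15 cm/s.
x(20) = -1 + Σ Δx = 541 cm.

541 cm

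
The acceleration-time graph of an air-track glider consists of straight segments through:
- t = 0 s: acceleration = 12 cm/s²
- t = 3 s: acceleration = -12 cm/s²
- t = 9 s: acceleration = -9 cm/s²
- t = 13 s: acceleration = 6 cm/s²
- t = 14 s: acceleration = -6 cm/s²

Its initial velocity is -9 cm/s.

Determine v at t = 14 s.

-78 cm/s

Δv equals the area under the a-t graph; then v = v₀ + Δv.
0–3 s: ½(12 + -12)(3) = 0 cm/s
3–9 s: ½(-12 + -9)(6) = -63 cm/s
9–13 s: ½(-9 + 6)(4) = -6 cm/s
13–14 s: ½(6 + -6)(1) = 0 cm/s
Δv = -69 cm/s, so v(14) = -9 + (-69) = -78 cm/s.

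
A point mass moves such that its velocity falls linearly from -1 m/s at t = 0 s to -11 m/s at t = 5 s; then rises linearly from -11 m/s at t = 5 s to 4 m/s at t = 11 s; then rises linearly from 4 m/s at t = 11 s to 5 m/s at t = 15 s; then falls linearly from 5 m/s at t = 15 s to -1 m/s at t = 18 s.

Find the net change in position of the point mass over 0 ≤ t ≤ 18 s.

-27 m

Net displacement equals the area under the velocity-time graph (areas below the axis count negative).
0–5 s: ½(-1 + -11)(5) = -30 m
5–11 s: ½(-11 + 4)(6) = -21 m
11–15 s: ½(4 + 5)(4) = 18 m
15–18 s: ½(5 + -1)(3) = 6 m
Net displacement = -27 m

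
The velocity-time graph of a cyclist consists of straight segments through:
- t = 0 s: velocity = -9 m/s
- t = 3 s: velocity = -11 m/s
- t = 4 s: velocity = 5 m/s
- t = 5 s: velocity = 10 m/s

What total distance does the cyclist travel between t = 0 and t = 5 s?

42.0625 m

Total distance travelled is ∫|v| dt — sum the magnitudes of each area piece.
0–3 s: |½(-9 + -11)(3)| = 30 m
3–4 s: v = 0 at t = 3.6875 s; triangle areas 3.78125 + 0.78125 = 4.5625 m
4–5 s: |½(5 + 10)(1)| = 7.5 m
Total distance = 42.0625 m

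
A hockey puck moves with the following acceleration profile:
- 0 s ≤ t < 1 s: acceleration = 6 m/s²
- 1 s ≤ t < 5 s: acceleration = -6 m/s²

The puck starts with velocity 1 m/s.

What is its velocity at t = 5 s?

Δv equals the area under the a-t graph; then v = v₀ + Δv.
0–1 s: 6 × 1 = 6 m/s
1–5 s: -6 × 4 = -24 m/s
Δv = -18 m/s, so v(5) = 1 + (-18) = -17 m/s.

-17 m/s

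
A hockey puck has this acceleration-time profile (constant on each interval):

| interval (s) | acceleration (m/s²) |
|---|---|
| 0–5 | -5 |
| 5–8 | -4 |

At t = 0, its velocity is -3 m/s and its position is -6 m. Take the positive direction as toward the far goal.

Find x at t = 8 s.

-185.5 m

On each constant-a segment, Δv = aΔt and Δx = v₀Δt + ½aΔt²; chain segment to segment.
0–5 s: v starts -3 m/s; Δx = -3·5 + ½·-5·5² = -77.5 m; v ends -28 m/s.
5–8 s: v starts -28 m/s; Δx = -28·3 + ½·-4·3² = -102 m; v ends -40 m/s.
x(8) = -6 + Σ Δx = -185.5 m.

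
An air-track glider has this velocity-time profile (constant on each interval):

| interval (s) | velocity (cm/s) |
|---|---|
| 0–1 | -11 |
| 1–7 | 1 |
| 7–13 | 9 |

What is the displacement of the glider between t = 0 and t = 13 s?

Displacement is the signed area under the v-t curve.
0–1 s: -11 × 1 = -11 cm
1–7 s: 1 × 6 = 6 cm
7–13 s: 9 × 6 = 54 cm
Net displacement = 49 cm

49 cm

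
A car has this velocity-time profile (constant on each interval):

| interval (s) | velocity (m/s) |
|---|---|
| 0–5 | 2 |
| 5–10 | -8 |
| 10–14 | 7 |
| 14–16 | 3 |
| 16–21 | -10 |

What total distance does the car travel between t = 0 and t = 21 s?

134 m

Total distance travelled is ∫|v| dt — sum the magnitudes of each area piece.
0–5 s: |2| × 5 = 10 m
5–10 s: |-8| × 5 = 40 m
10–14 s: |7| × 4 = 28 m
14–16 s: |3| × 2 = 6 m
16–21 s: |-10| × 5 = 50 m
Total distance = 134 m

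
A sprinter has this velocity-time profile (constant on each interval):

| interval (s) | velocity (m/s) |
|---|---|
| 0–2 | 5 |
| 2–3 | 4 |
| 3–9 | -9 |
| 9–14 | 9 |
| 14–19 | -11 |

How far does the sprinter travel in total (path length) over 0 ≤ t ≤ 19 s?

Total distance travelled is ∫|v| dt — sum the magnitudes of each area piece.
0–2 s: |5| × 2 = 10 m
2–3 s: |4| × 1 = 4 m
3–9 s: |-9| × 6 = 54 m
9–14 s: |9| × 5 = 45 m
14–19 s: |-11| × 5 = 55 m
Total distance = 168 m

168 m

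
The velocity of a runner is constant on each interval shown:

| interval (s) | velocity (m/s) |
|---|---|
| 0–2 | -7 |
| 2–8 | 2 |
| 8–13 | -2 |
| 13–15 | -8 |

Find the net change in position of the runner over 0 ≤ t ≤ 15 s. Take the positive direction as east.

Net displacement equals the area under the velocity-time graph (areas below the axis count negative).
0–2 s: -7 × 2 = -14 m
2–8 s: 2 × 6 = 12 m
8–13 s: -2 × 5 = -10 m
13–15 s: -8 × 2 = -16 m
Net displacement = -28 m

-28 m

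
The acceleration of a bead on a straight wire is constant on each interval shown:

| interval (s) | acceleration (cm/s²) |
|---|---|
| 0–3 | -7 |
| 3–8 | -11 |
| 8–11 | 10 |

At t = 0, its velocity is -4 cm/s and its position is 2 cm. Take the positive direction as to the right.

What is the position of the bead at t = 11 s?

-499 cm

On each constant-a segment, Δv = aΔt and Δx = v₀Δt + ½aΔt²; chain segment to segment.
0–3 s: v starts -4 cm/s; Δx = -4·3 + ½·-7·3² = -43.5 cm; v ends -25 cm/s.
3–8 s: v starts -25 cm/s; Δx = -25·5 + ½·-11·5² = -262.5 cm; v ends -80 cm/s.
8–11 s: v starts -80 cm/s; Δx = -80·3 + ½·10·3² = -195 cm; v ends -50 cm/s.
x(11) = 2 + Σ Δx = -499 cm.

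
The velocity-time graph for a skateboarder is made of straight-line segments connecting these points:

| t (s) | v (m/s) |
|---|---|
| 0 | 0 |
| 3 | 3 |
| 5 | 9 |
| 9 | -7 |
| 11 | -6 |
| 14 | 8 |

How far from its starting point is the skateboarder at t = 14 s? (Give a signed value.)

Displacement is the signed area under the v-t curve.
0–3 s: ½(0 + 3)(3) = 4.5 m
3–5 s: ½(3 + 9)(2) = 12 m
5–9 s: ½(9 + -7)(4) = 4 m
9–11 s: ½(-7 + -6)(2) = -13 m
11–14 s: ½(-6 + 8)(3) = 3 m
Net displacement = 10.5 m

10.5 m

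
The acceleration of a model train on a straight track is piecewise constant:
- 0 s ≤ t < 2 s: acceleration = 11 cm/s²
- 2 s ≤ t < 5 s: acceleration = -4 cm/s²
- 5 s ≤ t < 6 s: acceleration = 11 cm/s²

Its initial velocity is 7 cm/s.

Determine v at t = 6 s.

28 cm/s

Δv equals the area under the a-t graph; then v = v₀ + Δv.
0–2 s: 11 × 2 = 22 cm/s
2–5 s: -4 × 3 = -12 cm/s
5–6 s: 11 × 1 = 11 cm/s
Δv = 21 cm/s, so v(6) = 7 + (21) = 28 cm/s.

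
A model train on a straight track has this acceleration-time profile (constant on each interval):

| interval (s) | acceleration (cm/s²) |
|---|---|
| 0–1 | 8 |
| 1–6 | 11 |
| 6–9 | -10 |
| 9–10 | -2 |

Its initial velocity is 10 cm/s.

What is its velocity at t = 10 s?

41 cm/s

Δv equals the area under the a-t graph; then v = v₀ + Δv.
0–1 s: 8 × 1 = 8 cm/s
1–6 s: 11 × 5 = 55 cm/s
6–9 s: -10 × 3 = -30 cm/s
9–10 s: -2 × 1 = -2 cm/s
Δv = 31 cm/s, so v(10) = 10 + (31) = 41 cm/s.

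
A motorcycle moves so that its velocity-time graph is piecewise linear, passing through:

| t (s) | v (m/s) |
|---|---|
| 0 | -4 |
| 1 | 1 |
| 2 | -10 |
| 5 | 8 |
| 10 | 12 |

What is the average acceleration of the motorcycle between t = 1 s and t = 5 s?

Average acceleration = Δv/Δt = (8 − 1)/(5 − 1) = 1.75 m/s².

1.75 m/s²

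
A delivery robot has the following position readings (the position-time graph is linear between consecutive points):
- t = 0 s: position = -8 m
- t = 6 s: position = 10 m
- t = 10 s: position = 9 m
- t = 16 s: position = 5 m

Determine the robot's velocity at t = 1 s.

Velocity is the slope of the x-t graph on 0–6 s: (10 − -8)/(6 − 0) = 3 m/s.

3 m/s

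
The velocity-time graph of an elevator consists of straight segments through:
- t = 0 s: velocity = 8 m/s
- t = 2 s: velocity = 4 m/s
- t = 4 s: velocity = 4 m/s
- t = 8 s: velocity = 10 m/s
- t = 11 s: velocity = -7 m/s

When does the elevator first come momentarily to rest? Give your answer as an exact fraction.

v changes sign on 8–11 s (from 10 to -7); the graph is linear there, so v = 0 at t = 8 + (-10)·(11 − 8)/(-7 − 10) = 166/17 s.

t = 166/17 s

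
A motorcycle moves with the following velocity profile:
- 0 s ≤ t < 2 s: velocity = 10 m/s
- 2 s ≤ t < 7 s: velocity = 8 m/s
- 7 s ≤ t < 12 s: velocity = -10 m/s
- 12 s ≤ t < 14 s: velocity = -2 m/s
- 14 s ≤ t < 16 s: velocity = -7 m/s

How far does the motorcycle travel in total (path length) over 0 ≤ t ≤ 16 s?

128 m

Total distance travelled is ∫|v| dt — sum the magnitudes of each area piece.
0–2 s: |10| × 2 = 20 m
2–7 s: |8| × 5 = 40 m
7–12 s: |-10| × 5 = 50 m
12–14 s: |-2| × 2 = 4 m
14–16 s: |-7| × 2 = 14 m
Total distance = 128 m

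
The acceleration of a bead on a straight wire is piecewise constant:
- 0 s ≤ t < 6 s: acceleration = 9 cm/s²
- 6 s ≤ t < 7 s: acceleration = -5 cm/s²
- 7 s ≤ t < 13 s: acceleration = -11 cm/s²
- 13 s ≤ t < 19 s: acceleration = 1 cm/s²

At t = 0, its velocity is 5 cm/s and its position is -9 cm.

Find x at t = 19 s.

311.5 cm

On each constant-a segment, Δv = aΔt and Δx = v₀Δt + ½aΔt²; chain segment to segment.
0–6 s: v starts 5 cm/s; Δx = 5·6 + ½·9·6² = 192 cm; v ends 59 cm/s.
6–7 s: v starts 59 cm/s; Δx = 59·1 + ½·-5·1² = 56.5 cm; v ends 54 cm/s.
7–13 s: v starts 54 cm/s; Δx = 54·6 + ½·-11·6² = 126 cm; v ends -12 cm/s.
13–19 s: v starts -12 cm/s; Δx = -12·6 + ½·1·6² = -54 cm; v ends -6 cm/s.
x(19) = -9 + Σ Δx = 311.5 cm.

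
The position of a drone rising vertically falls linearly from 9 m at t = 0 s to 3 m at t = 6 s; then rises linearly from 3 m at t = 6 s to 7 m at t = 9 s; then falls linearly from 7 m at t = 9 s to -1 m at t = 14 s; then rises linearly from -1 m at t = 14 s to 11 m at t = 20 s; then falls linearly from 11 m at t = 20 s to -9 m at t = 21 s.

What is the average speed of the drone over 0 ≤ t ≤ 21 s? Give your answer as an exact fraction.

50/21 m/s

Average speed = (total path length)/(elapsed time); on a piecewise-linear x-t graph the path length is Σ|Δx|.
0–6 s: |Δx| = |3 − 9| = 6 m
6–9 s: |Δx| = |7 − 3| = 4 m
9–14 s: |Δx| = |-1 − 7| = 8 m
14–20 s: |Δx| = |11 − -1| = 12 m
20–21 s: |Δx| = |-9 − 11| = 20 m
Total path = 50 m; average speed = 50/21 = 50/21 m/s.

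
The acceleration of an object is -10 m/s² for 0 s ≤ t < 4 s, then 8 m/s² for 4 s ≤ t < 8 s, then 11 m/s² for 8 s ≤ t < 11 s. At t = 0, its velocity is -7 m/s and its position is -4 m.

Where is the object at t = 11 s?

-231.5 m

On each constant-a segment, Δv = aΔt and Δx = v₀Δt + ½aΔt²; chain segment to segment.
0–4 s: v starts -7 m/s; Δx = -7·4 + ½·-10·4² = -108 m; v ends -47 m/s.
4–8 s: v starts -47 m/s; Δx = -47·4 + ½·8·4² = -124 m; v ends -15 m/s.
8–11 s: v starts -15 m/s; Δx = -15·3 + ½·11·3² = 4.5 m; v ends 18 m/s.
x(11) = -4 + Σ Δx = -231.5 m.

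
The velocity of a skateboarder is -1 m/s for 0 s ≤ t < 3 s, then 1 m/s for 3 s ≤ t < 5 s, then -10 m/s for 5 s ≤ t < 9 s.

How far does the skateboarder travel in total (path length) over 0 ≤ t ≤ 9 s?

Distance (not displacement) is the total path length: add the absolute areas under v-t.
0–3 s: |-1| × 3 = 3 m
3–5 s: |1| × 2 = 2 m
5–9 s: |-10| × 4 = 40 m
Total distance = 45 m

45 m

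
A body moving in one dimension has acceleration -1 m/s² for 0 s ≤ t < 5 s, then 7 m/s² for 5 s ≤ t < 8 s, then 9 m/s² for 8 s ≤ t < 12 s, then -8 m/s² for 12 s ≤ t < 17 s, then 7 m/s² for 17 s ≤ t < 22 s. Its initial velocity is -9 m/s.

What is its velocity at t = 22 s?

Δv equals the area under the a-t graph; then v = v₀ + Δv.
0–5 s: -1 × 5 = -5 m/s
5–8 s: 7 × 3 = 21 m/s
8–12 s: 9 × 4 = 36 m/s
12–17 s: -8 × 5 = -40 m/s
17–22 s: 7 × 5 = 35 m/s
Δv = 47 m/s, so v(22) = -9 + (47) = 38 m/s.

38 m/s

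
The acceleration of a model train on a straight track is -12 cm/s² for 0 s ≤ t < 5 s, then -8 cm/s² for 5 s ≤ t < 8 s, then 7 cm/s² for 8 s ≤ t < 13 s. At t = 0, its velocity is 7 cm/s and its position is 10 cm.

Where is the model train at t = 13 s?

-597.5 cm

On each constant-a segment, Δv = aΔt and Δx = v₀Δt + ½aΔt²; chain segment to segment.
0–5 s: v starts 7 cm/s; Δx = 7·5 + ½·-12·5² = -115 cm; v ends -53 cm/s.
5–8 s: v starts -53 cm/s; Δx = -53·3 + ½·-8·3² = -195 cm; v ends -77 cm/s.
8–13 s: v starts -77 cm/s; Δx = -77·5 + ½·7·5² = -297.5 cm; v ends -42 cm/s.
x(13) = 10 + Σ Δx = -597.5 cm.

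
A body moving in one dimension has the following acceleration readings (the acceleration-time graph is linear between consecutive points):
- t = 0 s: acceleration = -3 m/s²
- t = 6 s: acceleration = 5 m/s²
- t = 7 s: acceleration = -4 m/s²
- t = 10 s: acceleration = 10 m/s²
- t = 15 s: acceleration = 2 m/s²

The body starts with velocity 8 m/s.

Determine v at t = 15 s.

53.5 m/s

Δv equals the area under the a-t graph; then v = v₀ + Δv.
0–6 s: ½(-3 + 5)(6) = 6 m/s
6–7 s: ½(5 + -4)(1) = 0.5 m/s
7–10 s: ½(-4 + 10)(3) = 9 m/s
10–15 s: ½(10 + 2)(5) = 30 m/s
Δv = 45.5 m/s, so v(15) = 8 + (45.5) = 53.5 m/s.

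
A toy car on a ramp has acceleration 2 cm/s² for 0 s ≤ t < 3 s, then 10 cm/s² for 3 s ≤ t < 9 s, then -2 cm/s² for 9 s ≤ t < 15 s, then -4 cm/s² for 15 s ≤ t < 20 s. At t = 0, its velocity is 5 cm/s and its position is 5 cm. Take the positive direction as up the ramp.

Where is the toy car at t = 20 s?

910 cm

On each constant-a segment, Δv = aΔt and Δx = v₀Δt + ½aΔt²; chain segment to segment.
0–3 s: v starts 5 cm/s; Δx = 5·3 + ½·2·3² = 24 cm; v ends 11 cm/s.
3–9 s: v starts 11 cm/s; Δx = 11·6 + ½·10·6² = 246 cm; v ends 71 cm/s.
9–15 s: v starts 71 cm/s; Δx = 71·6 + ½·-2·6² = 390 cm; v ends 59 cm/s.
15–20 s: v starts 59 cm/s; Δx = 59·5 + ½·-4·5² = 245 cm; v ends 39 cm/s.
x(20) = 5 + Σ Δx = 910 cm.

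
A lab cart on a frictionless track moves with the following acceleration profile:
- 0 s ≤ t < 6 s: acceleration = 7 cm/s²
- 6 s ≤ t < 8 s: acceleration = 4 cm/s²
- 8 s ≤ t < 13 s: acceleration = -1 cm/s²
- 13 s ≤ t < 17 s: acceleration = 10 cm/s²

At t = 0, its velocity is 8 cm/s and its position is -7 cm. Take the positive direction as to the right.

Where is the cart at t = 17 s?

844.5 cm

On each constant-a segment, Δv = aΔt and Δx = v₀Δt + ½aΔt²; chain segment to segment.
0–6 s: v starts 8 cm/s; Δx = 8·6 + ½·7·6² = 174 cm; v ends 50 cm/s.
6–8 s: v starts 50 cm/s; Δx = 50·2 + ½·4·2² = 108 cm; v ends 58 cm/s.
8–13 s: v starts 58 cm/s; Δx = 58·5 + ½·-1·5² = 277.5 cm; v ends 53 cm/s.
13–17 s: v starts 53 cm/s; Δx = 53·4 + ½·10·4² = 292 cm; v ends 93 cm/s.
x(17) = -7 + Σ Δx = 844.5 cm.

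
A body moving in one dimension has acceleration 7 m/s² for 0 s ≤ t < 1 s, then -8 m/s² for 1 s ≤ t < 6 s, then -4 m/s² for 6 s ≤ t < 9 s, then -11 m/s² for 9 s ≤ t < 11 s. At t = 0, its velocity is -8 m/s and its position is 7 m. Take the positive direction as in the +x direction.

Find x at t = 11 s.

On each constant-a segment, Δv = aΔt and Δx = v₀Δt + ½aΔt²; chain segment to segment.
0–1 s: v starts -8 m/s; Δx = -8·1 + ½·7·1² = -4.5 m; v ends -1 m/s.
1–6 s: v starts -1 m/s; Δx = -1·5 + ½·-8·5² = -105 m; v ends -41 m/s.
6–9 s: v starts -41 m/s; Δx = -41·3 + ½·-4·3² = -141 m; v ends -53 m/s.
9–11 s: v starts -53 m/s; Δx = -53·2 + ½·-11·2² = -128 m; v ends -75 m/s.
x(11) = 7 + Σ Δx = -371.5 m.

-371.5 m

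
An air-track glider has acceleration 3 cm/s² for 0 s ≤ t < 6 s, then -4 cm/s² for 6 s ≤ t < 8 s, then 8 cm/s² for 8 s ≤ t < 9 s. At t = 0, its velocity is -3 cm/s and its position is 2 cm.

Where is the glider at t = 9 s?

71 cm

On each constant-a segment, Δv = aΔt and Δx = v₀Δt + ½aΔt²; chain segment to segment.
0–6 s: v starts -3 cm/s; Δx = -3·6 + ½·3·6² = 36 cm; v ends 15 cm/s.
6–8 s: v starts 15 cm/s; Δx = 15·2 + ½·-4·2² = 22 cm; v ends 7 cm/s.
8–9 s: v starts 7 cm/s; Δx = 7·1 + ½·8·1² = 11 cm; v ends 15 cm/s.
x(9) = 2 + Σ Δx = 71 cm.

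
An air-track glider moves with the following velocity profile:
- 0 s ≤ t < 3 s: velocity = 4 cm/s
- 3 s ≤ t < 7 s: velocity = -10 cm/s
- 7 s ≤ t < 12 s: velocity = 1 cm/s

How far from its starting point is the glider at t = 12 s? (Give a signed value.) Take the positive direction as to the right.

Net displacement equals the area under the velocity-time graph (areas below the axis count negative).
0–3 s: 4 × 3 = 12 cm
3–7 s: -10 × 4 = -40 cm
7–12 s: 1 × 5 = 5 cm
Net displacement = -23 cm

-23 cm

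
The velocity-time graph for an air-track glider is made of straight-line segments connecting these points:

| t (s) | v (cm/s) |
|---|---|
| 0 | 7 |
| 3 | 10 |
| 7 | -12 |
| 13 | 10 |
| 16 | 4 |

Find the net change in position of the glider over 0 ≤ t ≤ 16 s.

36.5 cm

Net displacement equals the area under the velocity-time graph (areas below the axis count negative).
0–3 s: ½(7 + 10)(3) = 25.5 cm
3–7 s: ½(10 + -12)(4) = -4 cm
7–13 s: ½(-12 + 10)(6) = -6 cm
13–16 s: ½(10 + 4)(3) = 21 cm
Net displacement = 36.5 cm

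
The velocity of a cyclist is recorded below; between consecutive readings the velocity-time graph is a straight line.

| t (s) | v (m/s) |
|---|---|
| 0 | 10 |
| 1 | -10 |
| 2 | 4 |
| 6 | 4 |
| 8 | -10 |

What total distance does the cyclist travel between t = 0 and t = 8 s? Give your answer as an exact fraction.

234/7 m

Total distance travelled is ∫|v| dt — sum the magnitudes of each area piece.
0–1 s: v = 0 at t = 0.5 s; triangle areas 2.5 + 2.5 = 5 m
1–2 s: v = 0 at t = 12/7 s; triangle areas 25/7 + 4/7 = 29/7 m
2–6 s: |4| × 4 = 16 m
6–8 s: v = 0 at t = 46/7 s; triangle areas 8/7 + 50/7 = 58/7 m
Total distance = 234/7 m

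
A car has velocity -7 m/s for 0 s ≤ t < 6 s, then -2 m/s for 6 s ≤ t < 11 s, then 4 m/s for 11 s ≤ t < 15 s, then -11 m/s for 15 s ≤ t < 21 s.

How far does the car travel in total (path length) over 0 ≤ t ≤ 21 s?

134 m

Distance (not displacement) is the total path length: add the absolute areas under v-t.
0–6 s: |-7| × 6 = 42 m
6–11 s: |-2| × 5 = 10 m
11–15 s: |4| × 4 = 16 m
15–21 s: |-11| × 6 = 66 m
Total distance = 134 m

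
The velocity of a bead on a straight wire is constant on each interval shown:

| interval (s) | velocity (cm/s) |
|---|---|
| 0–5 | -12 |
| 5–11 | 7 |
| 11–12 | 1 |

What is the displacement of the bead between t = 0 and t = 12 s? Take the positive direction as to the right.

-17 cm

Net displacement equals the area under the velocity-time graph (areas below the axis count negative).
0–5 s: -12 × 5 = -60 cm
5–11 s: 7 × 6 = 42 cm
11–12 s: 1 × 1 = 1 cm
Net displacement = -17 cm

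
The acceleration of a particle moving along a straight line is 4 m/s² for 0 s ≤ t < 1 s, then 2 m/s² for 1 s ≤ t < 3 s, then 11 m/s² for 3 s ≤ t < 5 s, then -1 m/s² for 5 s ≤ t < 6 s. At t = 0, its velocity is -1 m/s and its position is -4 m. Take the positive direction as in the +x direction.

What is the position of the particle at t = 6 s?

71.5 m

On each constant-a segment, Δv = aΔt and Δx = v₀Δt + ½aΔt²; chain segment to segment.
0–1 s: v starts -1 m/s; Δx = -1·1 + ½·4·1² = 1 m; v ends 3 m/s.
1–3 s: v starts 3 m/s; Δx = 3·2 + ½·2·2² = 10 m; v ends 7 m/s.
3–5 s: v starts 7 m/s; Δx = 7·2 + ½·11·2² = 36 m; v ends 29 m/s.
5–6 s: v starts 29 m/s; Δx = 29·1 + ½·-1·1² = 28.5 m; v ends 28 m/s.
x(6) = -4 + Σ Δx = 71.5 m.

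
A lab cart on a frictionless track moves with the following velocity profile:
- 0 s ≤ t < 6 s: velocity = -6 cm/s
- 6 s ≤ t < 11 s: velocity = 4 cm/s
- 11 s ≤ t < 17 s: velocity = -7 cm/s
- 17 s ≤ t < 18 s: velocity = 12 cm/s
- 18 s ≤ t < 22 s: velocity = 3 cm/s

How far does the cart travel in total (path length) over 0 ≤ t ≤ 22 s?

Distance (not displacement) is the total path length: add the absolute areas under v-t.
0–6 s: |-6| × 6 = 36 cm
6–11 s: |4| × 5 = 20 cm
11–17 s: |-7| × 6 = 42 cm
17–18 s: |12| × 1 = 12 cm
18–22 s: |3| × 4 = 12 cm
Total distance = 122 cm

122 cm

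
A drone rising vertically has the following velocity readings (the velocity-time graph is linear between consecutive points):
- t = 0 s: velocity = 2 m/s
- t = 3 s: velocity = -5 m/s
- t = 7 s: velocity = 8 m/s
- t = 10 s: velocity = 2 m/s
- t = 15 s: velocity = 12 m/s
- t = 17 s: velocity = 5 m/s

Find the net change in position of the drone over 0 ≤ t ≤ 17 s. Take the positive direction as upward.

68.5 m

Displacement is the signed area under the v-t curve.
0–3 s: ½(2 + -5)(3) = -4.5 m
3–7 s: ½(-5 + 8)(4) = 6 m
7–10 s: ½(8 + 2)(3) = 15 m
10–15 s: ½(2 + 12)(5) = 35 m
15–17 s: ½(12 + 5)(2) = 17 m
Net displacement = 68.5 m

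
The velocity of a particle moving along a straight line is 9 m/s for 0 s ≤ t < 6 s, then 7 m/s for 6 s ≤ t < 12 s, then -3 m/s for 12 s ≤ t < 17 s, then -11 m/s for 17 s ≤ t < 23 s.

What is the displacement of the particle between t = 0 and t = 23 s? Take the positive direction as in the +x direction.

15 m

Displacement is the signed area under the v-t curve.
0–6 s: 9 × 6 = 54 m
6–12 s: 7 × 6 = 42 m
12–17 s: -3 × 5 = -15 m
17–23 s: -11 × 6 = -66 m
Net displacement = 15 m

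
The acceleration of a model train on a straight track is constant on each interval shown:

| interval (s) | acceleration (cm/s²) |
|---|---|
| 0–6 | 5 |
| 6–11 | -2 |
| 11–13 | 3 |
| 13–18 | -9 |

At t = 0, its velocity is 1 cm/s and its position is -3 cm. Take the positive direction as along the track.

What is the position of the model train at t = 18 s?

On each constant-a segment, Δv = aΔt and Δx = v₀Δt + ½aΔt²; chain segment to segment.
0–6 s: v starts 1 cm/s; Δx = 1·6 + ½·5·6² = 96 cm; v ends 31 cm/s.
6–11 s: v starts 31 cm/s; Δx = 31·5 + ½·-2·5² = 130 cm; v ends 21 cm/s.
11–13 s: v starts 21 cm/s; Δx = 21·2 + ½·3·2² = 48 cm; v ends 27 cm/s.
13–18 s: v starts 27 cm/s; Δx = 27·5 + ½·-9·5² = 22.5 cm; v ends -18 cm/s.
x(18) = -3 + Σ Δx = 293.5 cm.

293.5 cm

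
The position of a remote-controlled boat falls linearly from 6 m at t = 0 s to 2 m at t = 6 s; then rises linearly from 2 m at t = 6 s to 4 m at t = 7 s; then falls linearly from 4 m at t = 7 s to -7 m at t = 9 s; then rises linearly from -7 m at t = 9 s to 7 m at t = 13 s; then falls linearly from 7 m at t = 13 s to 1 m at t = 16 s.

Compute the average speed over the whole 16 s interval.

Average speed = (total path length)/(elapsed time); on a piecewise-linear x-t graph the path length is Σ|Δx|.
0–6 s: |Δx| = |2 − 6| = 4 m
6–7 s: |Δx| = |4 − 2| = 2 m
7–9 s: |Δx| = |-7 − 4| = 11 m
9–13 s: |Δx| = |7 − -7| = 14 m
13–16 s: |Δx| = |1 − 7| = 6 m
Total path = 37 m; average speed = 37/16 = 2.3125 m/s.

2.3125 m/s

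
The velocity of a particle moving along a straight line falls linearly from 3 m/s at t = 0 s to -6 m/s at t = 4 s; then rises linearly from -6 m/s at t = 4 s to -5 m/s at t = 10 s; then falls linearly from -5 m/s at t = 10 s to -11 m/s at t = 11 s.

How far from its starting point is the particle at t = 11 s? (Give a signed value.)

Displacement is the signed area under the v-t curve.
0–4 s: ½(3 + -6)(4) = -6 m
4–10 s: ½(-6 + -5)(6) = -33 m
10–11 s: ½(-5 + -11)(1) = -8 m
Net displacement = -47 m

-47 m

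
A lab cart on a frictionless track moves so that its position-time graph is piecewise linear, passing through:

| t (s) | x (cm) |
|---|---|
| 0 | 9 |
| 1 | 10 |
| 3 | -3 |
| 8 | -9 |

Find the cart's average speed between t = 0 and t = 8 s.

Average speed = (total path length)/(elapsed time); on a piecewise-linear x-t graph the path length is Σ|Δx|.
0–1 s: |Δx| = |10 − 9| = 1 cm
1–3 s: |Δx| = |-3 − 10| = 13 cm
3–8 s: |Δx| = |-9 − -3| = 6 cm
Total path = 20 cm; average speed = 20/8 = 2.5 cm/s.

2.5 cm/s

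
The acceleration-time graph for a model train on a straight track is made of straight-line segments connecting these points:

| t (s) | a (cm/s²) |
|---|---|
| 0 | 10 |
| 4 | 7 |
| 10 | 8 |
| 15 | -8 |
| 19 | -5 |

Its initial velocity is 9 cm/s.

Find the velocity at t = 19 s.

Δv equals the area under the a-t graph; then v = v₀ + Δv.
0–4 s: ½(10 + 7)(4) = 34 cm/s
4–10 s: ½(7 + 8)(6) = 45 cm/s
10–15 s: ½(8 + -8)(5) = 0 cm/s
15–19 s: ½(-8 + -5)(4) = -26 cm/s
Δv = 53 cm/s, so v(19) = 9 + (53) = 62 cm/s.

62 cm/s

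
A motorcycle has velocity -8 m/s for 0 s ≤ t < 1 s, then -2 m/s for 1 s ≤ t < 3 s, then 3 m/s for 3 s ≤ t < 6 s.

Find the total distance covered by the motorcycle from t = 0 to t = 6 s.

Distance (not displacement) is the total path length: add the absolute areas under v-t.
0–1 s: |-8| × 1 = 8 m
1–3 s: |-2| × 2 = 4 m
3–6 s: |3| × 3 = 9 m
Total distance = 21 m

21 m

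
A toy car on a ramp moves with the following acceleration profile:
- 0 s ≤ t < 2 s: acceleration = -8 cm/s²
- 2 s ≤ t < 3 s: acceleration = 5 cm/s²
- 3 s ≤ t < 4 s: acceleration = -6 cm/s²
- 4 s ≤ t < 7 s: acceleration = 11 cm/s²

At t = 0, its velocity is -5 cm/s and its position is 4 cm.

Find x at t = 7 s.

-76 cm

On each constant-a segment, Δv = aΔt and Δx = v₀Δt + ½aΔt²; chain segment to segment.
0–2 s: v starts -5 cm/s; Δx = -5·2 + ½·-8·2² = -26 cm; v ends -21 cm/s.
2–3 s: v starts -21 cm/s; Δx = -21·1 + ½·5·1² = -18.5 cm; v ends -16 cm/s.
3–4 s: v starts -16 cm/s; Δx = -16·1 + ½·-6·1² = -19 cm; v ends -22 cm/s.
4–7 s: v starts -22 cm/s; Δx = -22·3 + ½·11·3² = -16.5 cm; v ends 11 cm/s.
x(7) = 4 + Σ Δx = -76 cm.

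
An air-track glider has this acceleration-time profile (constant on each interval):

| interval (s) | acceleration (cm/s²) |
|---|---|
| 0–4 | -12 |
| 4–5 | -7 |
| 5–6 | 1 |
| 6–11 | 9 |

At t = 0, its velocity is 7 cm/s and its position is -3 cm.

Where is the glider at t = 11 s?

On each constant-a segment, Δv = aΔt and Δx = v₀Δt + ½aΔt²; chain segment to segment.
0–4 s: v starts 7 cm/s; Δx = 7·4 + ½·-12·4² = -68 cm; v ends -41 cm/s.
4–5 s: v starts -41 cm/s; Δx = -41·1 + ½·-7·1² = -44.5 cm; v ends -48 cm/s.
5–6 s: v starts -48 cm/s; Δx = -48·1 + ½·1·1² = -47.5 cm; v ends -47 cm/s.
6–11 s: v starts -47 cm/s; Δx = -47·5 + ½·9·5² = -122.5 cm; v ends -2 cm/s.
x(11) = -3 + Σ Δx = -285.5 cm.

-285.5 cm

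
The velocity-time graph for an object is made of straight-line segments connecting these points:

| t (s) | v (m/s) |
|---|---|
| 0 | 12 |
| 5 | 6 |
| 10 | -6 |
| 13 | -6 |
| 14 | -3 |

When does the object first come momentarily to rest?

v changes sign on 5–10 s (from 6 to -6); the graph is linear there, so v = 0 at t = 5 + (-6)·(10 − 5)/(-6 − 6) = 7.5 s.

t = 7.5 s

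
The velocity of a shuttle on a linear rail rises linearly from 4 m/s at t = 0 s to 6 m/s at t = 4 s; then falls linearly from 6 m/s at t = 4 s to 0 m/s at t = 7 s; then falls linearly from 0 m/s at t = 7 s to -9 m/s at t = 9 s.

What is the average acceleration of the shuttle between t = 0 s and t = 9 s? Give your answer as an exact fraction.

Average acceleration = Δv/Δt = (-9 − 4)/(9 − 0) = -13/9 m/s².

-13/9 m/s²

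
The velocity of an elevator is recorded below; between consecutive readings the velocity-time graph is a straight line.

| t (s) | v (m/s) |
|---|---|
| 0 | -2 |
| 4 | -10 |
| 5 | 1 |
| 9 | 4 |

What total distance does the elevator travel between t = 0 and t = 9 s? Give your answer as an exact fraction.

Distance (not displacement) is the total path length: add the absolute areas under v-t.
0–4 s: |½(-2 + -10)(4)| = 24 m
4–5 s: v = 0 at t = 54/11 s; triangle areas 50/11 + 1/22 = 101/22 m
5–9 s: |½(1 + 4)(4)| = 10 m
Total distance = 849/22 m

849/22 m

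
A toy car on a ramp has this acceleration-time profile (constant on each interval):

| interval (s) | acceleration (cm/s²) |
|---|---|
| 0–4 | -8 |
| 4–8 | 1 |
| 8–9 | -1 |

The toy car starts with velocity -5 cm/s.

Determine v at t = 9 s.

-34 cm/s

Δv equals the area under the a-t graph; then v = v₀ + Δv.
0–4 s: -8 × 4 = -32 cm/s
4–8 s: 1 × 4 = 4 cm/s
8–9 s: -1 × 1 = -1 cm/s
Δv = -29 cm/s, so v(9) = -5 + (-29) = -34 cm/s.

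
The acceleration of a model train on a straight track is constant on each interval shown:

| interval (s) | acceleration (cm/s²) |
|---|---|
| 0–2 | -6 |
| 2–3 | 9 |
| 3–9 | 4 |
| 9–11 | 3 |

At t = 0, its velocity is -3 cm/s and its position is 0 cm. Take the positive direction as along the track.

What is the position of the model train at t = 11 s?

On each constant-a segment, Δv = aΔt and Δx = v₀Δt + ½aΔt²; chain segment to segment.
0–2 s: v starts -3 cm/s; Δx = -3·2 + ½·-6·2² = -18 cm; v ends -15 cm/s.
2–3 s: v starts -15 cm/s; Δx = -15·1 + ½·9·1² = -10.5 cm; v ends -6 cm/s.
3–9 s: v starts -6 cm/s; Δx = -6·6 + ½·4·6² = 36 cm; v ends 18 cm/s.
9–11 s: v starts 18 cm/s; Δx = 18·2 + ½·3·2² = 42 cm; v ends 24 cm/s.
x(11) = 0 + Σ Δx = 49.5 cm.

49.5 cm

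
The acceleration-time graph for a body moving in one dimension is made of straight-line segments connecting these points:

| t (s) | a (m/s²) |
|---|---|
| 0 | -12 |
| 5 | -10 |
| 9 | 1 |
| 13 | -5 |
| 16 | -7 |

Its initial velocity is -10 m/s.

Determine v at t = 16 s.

Δv equals the area under the a-t graph; then v = v₀ + Δv.
0–5 s: ½(-12 + -10)(5) = -55 m/s
5–9 s: ½(-10 + 1)(4) = -18 m/s
9–13 s: ½(1 + -5)(4) = -8 m/s
13–16 s: ½(-5 + -7)(3) = -18 m/s
Δv = -99 m/s, so v(16) = -10 + (-99) = -109 m/s.

-109 m/s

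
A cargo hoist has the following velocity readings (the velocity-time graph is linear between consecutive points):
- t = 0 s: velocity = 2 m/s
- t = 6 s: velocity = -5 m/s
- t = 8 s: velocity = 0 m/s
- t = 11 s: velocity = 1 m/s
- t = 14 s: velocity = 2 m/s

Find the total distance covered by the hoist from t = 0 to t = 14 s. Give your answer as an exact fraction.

Total distance travelled is ∫|v| dt — sum the magnitudes of each area piece.
0–6 s: v = 0 at t = 12/7 s; triangle areas 12/7 + 75/7 = 87/7 m
6–8 s: |½(-5 + 0)(2)| = 5 m
8–11 s: |½(0 + 1)(3)| = 1.5 m
11–14 s: |½(1 + 2)(3)| = 4.5 m
Total distance = 164/7 m

164/7 m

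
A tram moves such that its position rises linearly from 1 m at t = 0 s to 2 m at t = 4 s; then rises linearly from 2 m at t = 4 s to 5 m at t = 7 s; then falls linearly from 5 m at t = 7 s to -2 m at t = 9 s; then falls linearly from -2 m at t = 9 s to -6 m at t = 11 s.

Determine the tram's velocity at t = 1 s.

0.25 m/s

Velocity is the slope of the x-t graph on 0–4 s: (2 − 1)/(4 − 0) = 0.25 m/s.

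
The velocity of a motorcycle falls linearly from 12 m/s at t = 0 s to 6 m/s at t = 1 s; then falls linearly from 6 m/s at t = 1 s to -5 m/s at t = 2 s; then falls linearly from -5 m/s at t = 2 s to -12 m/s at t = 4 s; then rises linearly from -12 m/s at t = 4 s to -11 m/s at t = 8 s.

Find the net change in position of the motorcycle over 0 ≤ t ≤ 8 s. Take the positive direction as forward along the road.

Displacement is the signed area under the v-t curve.
0–1 s: ½(12 + 6)(1) = 9 m
1–2 s: ½(6 + -5)(1) = 0.5 m
2–4 s: ½(-5 + -12)(2) = -17 m
4–8 s: ½(-12 + -11)(4) = -46 m
Net displacement = -53.5 m

-53.5 m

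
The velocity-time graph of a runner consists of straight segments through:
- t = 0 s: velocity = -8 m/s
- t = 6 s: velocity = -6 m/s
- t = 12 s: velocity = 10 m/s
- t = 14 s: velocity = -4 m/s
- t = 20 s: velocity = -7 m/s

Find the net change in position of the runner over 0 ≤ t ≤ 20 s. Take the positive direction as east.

-57 m

Net displacement equals the area under the velocity-time graph (areas below the axis count negative).
0–6 s: ½(-8 + -6)(6) = -42 m
6–12 s: ½(-6 + 10)(6) = 12 m
12–14 s: ½(10 + -4)(2) = 6 m
14–20 s: ½(-4 + -7)(6) = -33 m
Net displacement = -57 m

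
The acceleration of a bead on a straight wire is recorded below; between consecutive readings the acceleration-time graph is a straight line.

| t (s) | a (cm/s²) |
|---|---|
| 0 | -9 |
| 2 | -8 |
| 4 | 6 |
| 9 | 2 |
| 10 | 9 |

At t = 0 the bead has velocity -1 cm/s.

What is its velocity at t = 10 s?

Δv equals the area under the a-t graph; then v = v₀ + Δv.
0–2 s: ½(-9 + -8)(2) = -17 cm/s
2–4 s: ½(-8 + 6)(2) = -2 cm/s
4–9 s: ½(6 + 2)(5) = 20 cm/s
9–10 s: ½(2 + 9)(1) = 5.5 cm/s
Δv = 6.5 cm/s, so v(10) = -1 + (6.5) = 5.5 cm/s.

5.5 cm/s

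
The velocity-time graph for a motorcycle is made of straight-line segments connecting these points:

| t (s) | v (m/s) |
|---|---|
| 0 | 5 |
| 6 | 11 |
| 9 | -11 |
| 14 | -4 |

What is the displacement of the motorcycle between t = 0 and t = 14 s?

Displacement is the signed area under the v-t curve.
0–6 s: ½(5 + 11)(6) = 48 m
6–9 s: ½(11 + -11)(3) = 0 m
9–14 s: ½(-11 + -4)(5) = -37.5 m
Net displacement = 10.5 m

10.5 m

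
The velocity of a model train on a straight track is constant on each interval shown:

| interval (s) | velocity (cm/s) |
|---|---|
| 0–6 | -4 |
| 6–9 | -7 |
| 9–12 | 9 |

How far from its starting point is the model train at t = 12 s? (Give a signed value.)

Net displacement equals the area under the velocity-time graph (areas below the axis count negative).
0–6 s: -4 × 6 = -24 cm
6–9 s: -7 × 3 = -21 cm
9–12 s: 9 × 3 = 27 cm
Net displacement = -18 cm

-18 cm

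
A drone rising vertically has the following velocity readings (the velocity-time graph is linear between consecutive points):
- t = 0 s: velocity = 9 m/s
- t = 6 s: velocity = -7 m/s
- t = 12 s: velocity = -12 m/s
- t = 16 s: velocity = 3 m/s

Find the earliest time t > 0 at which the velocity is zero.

t = 3.375 s

v changes sign on 0–6 s (from 9 to -7); the graph is linear there, so v = 0 at t = 0 + (-9)·(6 − 0)/(-7 − 9) = 3.375 s.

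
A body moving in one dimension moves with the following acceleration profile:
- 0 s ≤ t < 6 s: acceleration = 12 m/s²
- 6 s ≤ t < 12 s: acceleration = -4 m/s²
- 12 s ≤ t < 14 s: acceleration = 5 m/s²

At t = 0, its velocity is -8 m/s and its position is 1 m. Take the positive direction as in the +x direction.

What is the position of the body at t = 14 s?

571 m

On each constant-a segment, Δv = aΔt and Δx = v₀Δt + ½aΔt²; chain segment to segment.
0–6 s: v starts -8 m/s; Δx = -8·6 + ½·12·6² = 168 m; v ends 64 m/s.
6–12 s: v starts 64 m/s; Δx = 64·6 + ½·-4·6² = 312 m; v ends 40 m/s.
12–14 s: v starts 40 m/s; Δx = 40·2 + ½·5·2² = 90 m; v ends 50 m/s.
x(14) = 1 + Σ Δx = 571 m.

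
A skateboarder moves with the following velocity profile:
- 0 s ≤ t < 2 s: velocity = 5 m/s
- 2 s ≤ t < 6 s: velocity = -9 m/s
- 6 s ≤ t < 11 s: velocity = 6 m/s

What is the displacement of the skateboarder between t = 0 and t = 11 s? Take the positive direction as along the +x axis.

4 m

Net displacement equals the area under the velocity-time graph (areas below the axis count negative).
0–2 s: 5 × 2 = 10 m
2–6 s: -9 × 4 = -36 m
6–11 s: 6 × 5 = 30 m
Net displacement = 4 m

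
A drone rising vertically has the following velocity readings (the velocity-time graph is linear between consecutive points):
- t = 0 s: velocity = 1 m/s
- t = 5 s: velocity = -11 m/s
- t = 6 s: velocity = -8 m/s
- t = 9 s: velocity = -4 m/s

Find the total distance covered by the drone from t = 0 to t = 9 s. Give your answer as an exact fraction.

635/12 m

Distance (not displacement) is the total path length: add the absolute areas under v-t.
0–5 s: v = 0 at t = 5/12 s; triangle areas 5/24 + 605/24 = 305/12 m
5–6 s: |½(-11 + -8)(1)| = 9.5 m
6–9 s: |½(-8 + -4)(3)| = 18 m
Total distance = 635/12 m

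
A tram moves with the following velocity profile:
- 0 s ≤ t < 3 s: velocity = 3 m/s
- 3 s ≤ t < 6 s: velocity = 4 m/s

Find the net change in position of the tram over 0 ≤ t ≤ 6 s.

Displacement is the signed area under the v-t curve.
0–3 s: 3 × 3 = 9 m
3–6 s: 4 × 3 = 12 m
Net displacement = 21 m

21 m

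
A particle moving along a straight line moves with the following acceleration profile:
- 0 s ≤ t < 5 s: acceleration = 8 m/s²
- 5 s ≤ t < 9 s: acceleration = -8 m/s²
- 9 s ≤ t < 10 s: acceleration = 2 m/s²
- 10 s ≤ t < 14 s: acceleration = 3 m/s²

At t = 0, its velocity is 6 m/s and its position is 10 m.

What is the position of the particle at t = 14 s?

On each constant-a segment, Δv = aΔt and Δx = v₀Δt + ½aΔt²; chain segment to segment.
0–5 s: v starts 6 m/s; Δx = 6·5 + ½·8·5² = 130 m; v ends 46 m/s.
5–9 s: v starts 46 m/s; Δx = 46·4 + ½·-8·4² = 120 m; v ends 14 m/s.
9–10 s: v starts 14 m/s; Δx = 14·1 + ½·2·1² = 15 m; v ends 16 m/s.
10–14 s: v starts 16 m/s; Δx = 16·4 + ½·3·4² = 88 m; v ends 28 m/s.
x(14) = 10 + Σ Δx = 363 m.

363 m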